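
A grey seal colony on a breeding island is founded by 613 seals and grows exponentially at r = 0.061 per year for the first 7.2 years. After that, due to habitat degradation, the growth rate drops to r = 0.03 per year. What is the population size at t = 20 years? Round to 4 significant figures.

Phase 1: N(7.2) = 613·e^(0.061×7.2) = 613·e^0.4392 = 951.048.
Phase 2 runs for 20 − 7.2 = 12.8 years at r = 0.03.
N(20) = 951.048·e^(0.03×12.8) = 951.048·e^0.384 = 1396.28.

1396 seals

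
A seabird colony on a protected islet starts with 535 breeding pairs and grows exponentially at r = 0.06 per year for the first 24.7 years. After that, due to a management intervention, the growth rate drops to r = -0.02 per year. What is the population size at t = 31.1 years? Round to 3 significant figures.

2070 breeding pairs

Phase 1: N(24.7) = 535·e^(0.06×24.7) = 535·e^1.482 = 2354.93.
Phase 2 runs for 31.1 − 24.7 = 6.4 years at r = -0.02.
N(31.1) = 2354.93·e^(-0.02×6.4) = 2354.93·e^-0.128 = 2071.99.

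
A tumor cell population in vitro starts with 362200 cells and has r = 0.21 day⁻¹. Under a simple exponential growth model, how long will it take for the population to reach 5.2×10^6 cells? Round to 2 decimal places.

Set N₀·e^(rt) = 5.2×10^6: e^(0.21·t) = 5.2×10^6/362200 = 14.357.
0.21·t = ln(14.357) = 2.6642, so t = 2.6642/0.21 = 12.687.

12.69 days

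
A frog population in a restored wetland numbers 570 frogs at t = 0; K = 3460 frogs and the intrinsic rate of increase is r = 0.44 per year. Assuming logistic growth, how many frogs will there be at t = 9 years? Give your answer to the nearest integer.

3155 frogs

A = (K − N₀)/N₀ = (3460 − 570)/570 = 5.0702.
N(t) = K/(1 + A·e^(−rt)) = 3460/(1 + 5.0702×e^(−0.44×9)).
e^(−3.96) = 0.019063; denominator = 1 + 5.0702×0.019063 = 1.0967.
N = 3460/1.0967 = 3155.05.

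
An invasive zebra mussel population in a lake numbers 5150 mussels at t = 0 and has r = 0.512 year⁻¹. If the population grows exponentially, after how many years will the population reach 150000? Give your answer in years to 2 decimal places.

Set N₀·e^(rt) = 150000: e^(0.512·t) = 150000/5150 = 29.126.
0.512·t = ln(29.126) = 3.3716, so t = 3.3716/0.512 = 6.5852.

6.59 years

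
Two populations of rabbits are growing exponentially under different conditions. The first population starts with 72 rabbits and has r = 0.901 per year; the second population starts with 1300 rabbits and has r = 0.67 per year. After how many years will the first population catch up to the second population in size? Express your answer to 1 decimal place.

12.5 years

Set 72·e^(0.901t) = 1300·e^(0.67t).
e^((0.901 − 0.67)t) = 1300/72 → e^(0.231·t) = 18.056.
0.231·t = ln(18.056) = 2.8935, so t = 2.8935/0.231 = 12.526.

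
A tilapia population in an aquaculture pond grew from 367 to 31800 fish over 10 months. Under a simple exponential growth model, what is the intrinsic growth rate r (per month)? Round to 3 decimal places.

0.446 per month

From N(t) = N₀·e^(rt): e^(r·10) = 31800/367 = 86.649.
r·10 = ln(86.649) = 4.4619, so r = 4.4619/10 = 0.44619.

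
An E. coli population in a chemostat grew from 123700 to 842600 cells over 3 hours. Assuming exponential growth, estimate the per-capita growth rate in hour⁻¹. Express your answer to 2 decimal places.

0.64 per hour

From N(t) = N₀·e^(rt): e^(r·3) = 842600/123700 = 6.8116.
r·3 = ln(6.8116) = 1.9186, so r = 1.9186/3 = 0.63954.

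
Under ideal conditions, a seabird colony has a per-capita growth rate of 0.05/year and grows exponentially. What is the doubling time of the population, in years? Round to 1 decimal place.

13.9 years

Doubling time t_d = ln(2)/r = 0.6931/0.05 = 13.863.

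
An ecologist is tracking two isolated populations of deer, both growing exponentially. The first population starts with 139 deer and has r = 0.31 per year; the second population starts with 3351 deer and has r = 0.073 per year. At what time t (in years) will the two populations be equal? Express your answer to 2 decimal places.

13.43 years

Set 139·e^(0.31t) = 3351·e^(0.073t).
e^((0.31 − 0.073)t) = 3351/139 → e^(0.237·t) = 24.108.
0.237·t = ln(24.108) = 3.1825, so t = 3.1825/0.237 = 13.428.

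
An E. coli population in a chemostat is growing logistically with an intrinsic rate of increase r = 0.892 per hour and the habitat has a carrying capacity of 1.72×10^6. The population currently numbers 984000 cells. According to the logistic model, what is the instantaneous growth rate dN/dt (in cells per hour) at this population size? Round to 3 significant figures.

dN/dt = rN(1 − N/K) = 0.892 × 984000 × (1 − 984000/1.72×10^6).
1 − 984000/1.72×10^6 = 0.42791; dN/dt = 0.892 × 984000 × 0.42791 = 3.75586×10^5.

376000 cells per hour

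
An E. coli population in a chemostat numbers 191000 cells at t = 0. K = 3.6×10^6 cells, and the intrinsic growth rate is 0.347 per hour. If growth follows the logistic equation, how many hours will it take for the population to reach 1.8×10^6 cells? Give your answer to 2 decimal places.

8.31 hours

A = (K − N₀)/N₀ = (3.6×10^6 − 191000)/191000 = 17.848.
Solve 3.6×10^6/(1 + 17.848·e^(−0.347t)) = 1.8×10^6: 1 + 17.848·e^(−0.347t) = 2, so e^(−0.347t) = 0.0560282.
−0.347·t = ln(0.0560282) = -2.8819, so t = 2.8819/0.347 = 8.3052.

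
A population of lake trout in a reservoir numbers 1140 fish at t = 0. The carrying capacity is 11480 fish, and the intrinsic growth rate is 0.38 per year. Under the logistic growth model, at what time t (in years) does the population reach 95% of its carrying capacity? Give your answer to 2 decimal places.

A = (K − N₀)/N₀ = (11480 − 1140)/1140 = 9.0702.
Solve 11480/(1 + 9.0702·e^(−0.38t)) = 10906: 1 + 9.0702·e^(−0.38t) = 1.0526, so e^(−0.38t) = 0.00580271.
−0.38·t = ln(0.00580271) = -5.1494, so t = 5.1494/0.38 = 13.551.

13.55 years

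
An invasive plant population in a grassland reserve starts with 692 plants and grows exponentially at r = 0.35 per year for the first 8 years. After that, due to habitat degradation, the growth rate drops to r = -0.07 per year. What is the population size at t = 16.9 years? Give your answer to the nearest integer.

6103 plants

Phase 1: N(8) = 692·e^(0.35×8) = 692·e^2.8 = 11379.7.
Phase 2 runs for 16.9 − 8 = 8.9 years at r = -0.07.
N(16.9) = 11379.7·e^(-0.07×8.9) = 11379.7·e^-0.623 = 6103.31.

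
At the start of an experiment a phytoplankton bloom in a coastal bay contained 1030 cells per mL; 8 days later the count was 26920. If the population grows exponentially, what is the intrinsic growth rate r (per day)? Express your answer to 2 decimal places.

0.41 per day

From N(t) = N₀·e^(rt): e^(r·8) = 26920/1030 = 26.136.
r·8 = ln(26.136) = 3.2633, so r = 3.2633/8 = 0.40791.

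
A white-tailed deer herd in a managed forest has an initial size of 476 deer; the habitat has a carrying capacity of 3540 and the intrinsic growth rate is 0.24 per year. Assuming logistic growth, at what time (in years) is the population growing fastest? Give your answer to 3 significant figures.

7.76 years

Logistic growth is fastest at N = K/2 = 1770.
A = (K − N₀)/N₀ = 6.437. Set K/(1 + A·e^(−rt)) = K/2 → A·e^(−rt) = 1.
e^(−0.24t) = 1/6.437 = 0.155352, so t = ln(6.437)/0.24 = 1.8621/0.24 = 7.7586.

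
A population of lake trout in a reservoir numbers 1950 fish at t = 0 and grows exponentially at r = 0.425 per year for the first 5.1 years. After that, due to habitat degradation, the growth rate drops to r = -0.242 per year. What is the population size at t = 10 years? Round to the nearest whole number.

5205 fish

Phase 1: N(5.1) = 1950·e^(0.425×5.1) = 1950·e^2.167 = 17036.
Phase 2 runs for 10 − 5.1 = 4.9 years at r = -0.242.
N(10) = 17036·e^(-0.242×4.9) = 17036·e^-1.186 = 5204.53.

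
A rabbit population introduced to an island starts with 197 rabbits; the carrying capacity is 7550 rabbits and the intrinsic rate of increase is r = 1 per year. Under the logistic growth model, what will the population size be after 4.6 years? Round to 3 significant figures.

A = (K − N₀)/N₀ = (7550 − 197)/197 = 37.325.
N(t) = K/(1 + A·e^(−rt)) = 7550/(1 + 37.325×e^(−1×4.6)).
e^(−4.6) = 0.010052; denominator = 1 + 37.325×0.010052 = 1.3752.
N = 7550/1.3752 = 5490.18.

5490 rabbits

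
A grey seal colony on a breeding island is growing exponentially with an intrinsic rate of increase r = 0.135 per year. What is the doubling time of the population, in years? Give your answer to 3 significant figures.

5.13 years

Doubling time t_d = ln(2)/r = 0.6931/0.135 = 5.1344.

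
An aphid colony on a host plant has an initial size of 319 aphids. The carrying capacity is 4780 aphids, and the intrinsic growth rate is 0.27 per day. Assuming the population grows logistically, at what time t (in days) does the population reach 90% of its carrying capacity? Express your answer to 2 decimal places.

A = (K − N₀)/N₀ = (4780 − 319)/319 = 13.984.
Solve 4780/(1 + 13.984·e^(−0.27t)) = 4302: 1 + 13.984·e^(−0.27t) = 1.1111, so e^(−0.27t) = 0.0079454.
−0.27·t = ln(0.0079454) = -4.8352, so t = 4.8352/0.27 = 17.908.

17.91 days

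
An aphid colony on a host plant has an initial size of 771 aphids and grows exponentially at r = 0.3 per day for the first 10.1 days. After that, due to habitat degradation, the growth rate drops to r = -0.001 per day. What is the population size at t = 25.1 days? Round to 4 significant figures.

Phase 1: N(10.1) = 771·e^(0.3×10.1) = 771·e^3.03 = 15957.6.
Phase 2 runs for 25.1 − 10.1 = 15 days at r = -0.001.
N(25.1) = 15957.6·e^(-0.001×15) = 15957.6·e^-0.015 = 15720.

15720 aphids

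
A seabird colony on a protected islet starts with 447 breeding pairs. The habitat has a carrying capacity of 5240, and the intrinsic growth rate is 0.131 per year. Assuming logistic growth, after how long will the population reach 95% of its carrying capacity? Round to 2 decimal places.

40.59 years

A = (K − N₀)/N₀ = (5240 − 447)/447 = 10.723.
Solve 5240/(1 + 10.723·e^(−0.131t)) = 4978: 1 + 10.723·e^(−0.131t) = 1.0526, so e^(−0.131t) = 0.00490847.
−0.131·t = ln(0.00490847) = -5.3168, so t = 5.3168/0.131 = 40.586.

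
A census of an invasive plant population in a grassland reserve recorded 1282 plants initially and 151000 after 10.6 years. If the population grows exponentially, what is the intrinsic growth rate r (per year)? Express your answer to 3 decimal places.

From N(t) = N₀·e^(rt): e^(r·10.6) = 151000/1282 = 117.78.
r·10.6 = ln(117.78) = 4.7689, so r = 4.7689/10.6 = 0.44989.

0.450 per year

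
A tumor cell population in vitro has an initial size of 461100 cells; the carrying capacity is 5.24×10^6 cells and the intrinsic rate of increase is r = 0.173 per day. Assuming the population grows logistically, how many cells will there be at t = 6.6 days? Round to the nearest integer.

1216148 cells

A = (K − N₀)/N₀ = (5.24×10^6 − 461100)/461100 = 10.364.
N(t) = K/(1 + A·e^(−rt)) = 5.24×10^6/(1 + 10.364×e^(−0.173×6.6)).
e^(−1.142) = 0.31924; denominator = 1 + 10.364×0.31924 = 4.3087.
N = 5.24×10^6/4.3087 = 1.216148×10^6.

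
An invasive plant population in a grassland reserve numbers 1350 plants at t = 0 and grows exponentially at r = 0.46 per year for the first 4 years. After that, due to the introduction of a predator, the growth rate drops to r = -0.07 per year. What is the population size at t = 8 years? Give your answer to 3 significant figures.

Phase 1: N(4) = 1350·e^(0.46×4) = 1350·e^1.84 = 8500.33.
Phase 2 runs for 8 − 4 = 4 years at r = -0.07.
N(8) = 8500.33·e^(-0.07×4) = 8500.33·e^-0.28 = 6424.41.

6420 plants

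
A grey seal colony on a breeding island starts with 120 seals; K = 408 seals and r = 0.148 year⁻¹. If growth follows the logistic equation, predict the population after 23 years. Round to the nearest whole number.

A = (K − N₀)/N₀ = (408 − 120)/120 = 2.4.
N(t) = K/(1 + A·e^(−rt)) = 408/(1 + 2.4×e^(−0.148×23)).
e^(−3.404) = 0.03324; denominator = 1 + 2.4×0.03324 = 1.0798.
N = 408/1.0798 = 377.856.

378 seals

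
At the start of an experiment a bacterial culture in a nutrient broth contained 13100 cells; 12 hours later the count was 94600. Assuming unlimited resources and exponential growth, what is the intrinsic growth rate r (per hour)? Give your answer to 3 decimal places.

From N(t) = N₀·e^(rt): e^(r·12) = 94600/13100 = 7.2214.
r·12 = ln(7.2214) = 1.977, so r = 1.977/12 = 0.16475.

0.165 per hour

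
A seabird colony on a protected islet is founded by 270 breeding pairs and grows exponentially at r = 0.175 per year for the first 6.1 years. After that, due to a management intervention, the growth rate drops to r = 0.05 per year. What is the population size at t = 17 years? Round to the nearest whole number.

1354 breeding pairs

Phase 1: N(6.1) = 270·e^(0.175×6.1) = 270·e^1.067 = 785.187.
Phase 2 runs for 17 − 6.1 = 10.9 years at r = 0.05.
N(17) = 785.187·e^(0.05×10.9) = 785.187·e^0.545 = 1354.14.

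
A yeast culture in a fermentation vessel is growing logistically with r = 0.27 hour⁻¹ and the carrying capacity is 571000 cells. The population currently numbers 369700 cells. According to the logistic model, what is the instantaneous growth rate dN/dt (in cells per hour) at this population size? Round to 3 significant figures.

dN/dt = rN(1 − N/K) = 0.27 × 369700 × (1 − 369700/571000).
1 − 369700/571000 = 0.35254; dN/dt = 0.27 × 369700 × 0.35254 = 35190.

35200 cells per hour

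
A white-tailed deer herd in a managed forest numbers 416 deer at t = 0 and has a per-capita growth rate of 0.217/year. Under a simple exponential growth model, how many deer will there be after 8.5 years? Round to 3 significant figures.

2630 deer

N(t) = N₀·e^(rt) = 416 × e^(0.217×8.5) = 416 × e^1.845.
e^1.845 ≈ 6.3249, so N ≈ 416 × 6.3249 = 2631.17.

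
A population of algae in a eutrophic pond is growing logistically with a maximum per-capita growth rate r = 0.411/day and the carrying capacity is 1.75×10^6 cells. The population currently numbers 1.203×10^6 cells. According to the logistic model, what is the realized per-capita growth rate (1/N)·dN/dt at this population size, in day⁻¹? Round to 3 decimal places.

0.128 per day

(1/N)·dN/dt = r(1 − N/K) = 0.411 × (1 − 1.203×10^6/1.75×10^6).
= 0.411 × 0.31257 = 0.12847.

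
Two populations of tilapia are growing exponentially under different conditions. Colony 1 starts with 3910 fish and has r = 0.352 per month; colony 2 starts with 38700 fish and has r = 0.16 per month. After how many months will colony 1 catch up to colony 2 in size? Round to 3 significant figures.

Set 3910·e^(0.352t) = 38700·e^(0.16t).
e^((0.352 − 0.16)t) = 38700/3910 → e^(0.192·t) = 9.8977.
0.192·t = ln(9.8977) = 2.2923, so t = 2.2923/0.192 = 11.939.

11.9 months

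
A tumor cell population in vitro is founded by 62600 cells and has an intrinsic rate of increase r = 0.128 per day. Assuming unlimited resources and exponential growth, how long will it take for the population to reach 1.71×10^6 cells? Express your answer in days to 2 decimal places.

Set N₀·e^(rt) = 1.71×10^6: e^(0.128·t) = 1.71×10^6/62600 = 27.316.
0.128·t = ln(27.316) = 3.3075, so t = 3.3075/0.128 = 25.84.

25.84 days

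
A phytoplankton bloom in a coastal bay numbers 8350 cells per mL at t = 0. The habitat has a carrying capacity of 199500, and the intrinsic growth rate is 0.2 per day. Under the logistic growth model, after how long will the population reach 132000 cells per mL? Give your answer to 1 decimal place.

19.0 days

A = (K − N₀)/N₀ = (199500 − 8350)/8350 = 22.892.
Solve 199500/(1 + 22.892·e^(−0.2t)) = 132000: 1 + 22.892·e^(−0.2t) = 1.5114, so e^(−0.2t) = 0.0223379.
−0.2·t = ln(0.0223379) = -3.8015, so t = 3.8015/0.2 = 19.007.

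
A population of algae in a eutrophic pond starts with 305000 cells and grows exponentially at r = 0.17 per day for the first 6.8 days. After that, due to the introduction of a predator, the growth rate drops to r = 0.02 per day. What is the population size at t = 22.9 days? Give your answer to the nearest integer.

1337171 cells

Phase 1: N(6.8) = 305000·e^(0.17×6.8) = 305000·e^1.156 = 969046.
Phase 2 runs for 22.9 − 6.8 = 16.1 days at r = 0.02.
N(22.9) = 969046·e^(0.02×16.1) = 969046·e^0.322 = 1.337171×10^6.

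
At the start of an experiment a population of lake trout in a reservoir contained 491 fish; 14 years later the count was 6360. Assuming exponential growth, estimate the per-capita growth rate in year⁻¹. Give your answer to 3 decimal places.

0.183 per year

From N(t) = N₀·e^(rt): e^(r·14) = 6360/491 = 12.953.
r·14 = ln(12.953) = 2.5613, so r = 2.5613/14 = 0.18295.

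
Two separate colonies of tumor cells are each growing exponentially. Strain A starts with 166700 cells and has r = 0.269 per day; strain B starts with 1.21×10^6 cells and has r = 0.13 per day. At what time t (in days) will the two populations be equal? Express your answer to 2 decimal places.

Set 166700·e^(0.269t) = 1.21×10^6·e^(0.13t).
e^((0.269 − 0.13)t) = 1.21×10^6/166700 → e^(0.139·t) = 7.2585.
0.139·t = ln(7.2585) = 1.9822, so t = 1.9822/0.139 = 14.26.

14.26 days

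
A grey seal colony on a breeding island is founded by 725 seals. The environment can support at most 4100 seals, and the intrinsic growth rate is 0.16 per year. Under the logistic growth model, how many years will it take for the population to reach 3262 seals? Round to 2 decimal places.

A = (K − N₀)/N₀ = (4100 − 725)/725 = 4.6552.
Solve 4100/(1 + 4.6552·e^(−0.16t)) = 3262: 1 + 4.6552·e^(−0.16t) = 1.2569, so e^(−0.16t) = 0.0551854.
−0.16·t = ln(0.0551854) = -2.8971, so t = 2.8971/0.16 = 18.107.

18.11 years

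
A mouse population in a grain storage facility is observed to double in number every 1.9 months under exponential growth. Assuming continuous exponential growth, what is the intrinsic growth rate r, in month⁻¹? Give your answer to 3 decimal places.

r = ln(2)/t_d = 0.6931/1.9 = 0.36481.

0.365 per month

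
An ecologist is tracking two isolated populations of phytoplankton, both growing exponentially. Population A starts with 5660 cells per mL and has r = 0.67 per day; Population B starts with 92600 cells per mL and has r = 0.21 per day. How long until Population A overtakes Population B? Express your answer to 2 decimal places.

6.08 days

Set 5660·e^(0.67t) = 92600·e^(0.21t).
e^((0.67 − 0.21)t) = 92600/5660 → e^(0.46·t) = 16.36.
0.46·t = ln(16.36) = 2.7949, so t = 2.7949/0.46 = 6.0758.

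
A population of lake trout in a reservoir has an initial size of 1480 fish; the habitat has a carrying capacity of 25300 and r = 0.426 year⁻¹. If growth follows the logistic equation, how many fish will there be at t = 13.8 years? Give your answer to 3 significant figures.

A = (K − N₀)/N₀ = (25300 − 1480)/1480 = 16.095.
N(t) = K/(1 + A·e^(−rt)) = 25300/(1 + 16.095×e^(−0.426×13.8)).
e^(−5.879) = 0.0027981; denominator = 1 + 16.095×0.0027981 = 1.045.
N = 25300/1.045 = 24209.7.

24200 fish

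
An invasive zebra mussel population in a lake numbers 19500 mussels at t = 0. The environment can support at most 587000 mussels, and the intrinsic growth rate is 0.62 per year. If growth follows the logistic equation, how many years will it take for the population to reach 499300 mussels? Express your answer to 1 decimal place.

8.2 years

A = (K − N₀)/N₀ = (587000 − 19500)/19500 = 29.103.
Solve 587000/(1 + 29.103·e^(−0.62t)) = 499300: 1 + 29.103·e^(−0.62t) = 1.1756, so e^(−0.62t) = 0.00603541.
−0.62·t = ln(0.00603541) = -5.1101, so t = 5.1101/0.62 = 8.2421.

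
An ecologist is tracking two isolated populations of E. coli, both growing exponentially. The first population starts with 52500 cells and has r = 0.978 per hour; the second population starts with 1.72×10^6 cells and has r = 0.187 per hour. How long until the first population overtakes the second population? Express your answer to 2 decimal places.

4.41 hours

Set 52500·e^(0.978t) = 1.72×10^6·e^(0.187t).
e^((0.978 − 0.187)t) = 1.72×10^6/52500 → e^(0.791·t) = 32.762.
0.791·t = ln(32.762) = 3.4893, so t = 3.4893/0.791 = 4.4112.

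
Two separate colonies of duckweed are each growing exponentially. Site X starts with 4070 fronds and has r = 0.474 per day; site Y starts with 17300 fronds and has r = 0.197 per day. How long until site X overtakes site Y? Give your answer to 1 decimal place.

Set 4070·e^(0.474t) = 17300·e^(0.197t).
e^((0.474 − 0.197)t) = 17300/4070 → e^(0.277·t) = 4.2506.
0.277·t = ln(4.2506) = 1.4471, so t = 1.4471/0.277 = 5.2241.

5.2 days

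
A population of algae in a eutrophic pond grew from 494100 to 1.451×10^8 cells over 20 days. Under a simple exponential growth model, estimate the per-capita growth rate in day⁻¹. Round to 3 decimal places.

From N(t) = N₀·e^(rt): e^(r·20) = 1.451×10^8/494100 = 293.67.
r·20 = ln(293.67) = 5.6824, so r = 5.6824/20 = 0.28412.

0.284 per day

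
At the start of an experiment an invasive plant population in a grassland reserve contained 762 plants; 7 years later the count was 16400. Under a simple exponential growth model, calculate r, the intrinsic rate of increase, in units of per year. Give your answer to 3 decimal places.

0.438 per year

From N(t) = N₀·e^(rt): e^(r·7) = 16400/762 = 21.522.
r·7 = ln(21.522) = 3.0691, so r = 3.0691/7 = 0.43844.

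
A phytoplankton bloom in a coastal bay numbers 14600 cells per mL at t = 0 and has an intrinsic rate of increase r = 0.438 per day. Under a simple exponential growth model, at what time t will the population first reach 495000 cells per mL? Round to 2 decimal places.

Set N₀·e^(rt) = 495000: e^(0.438·t) = 495000/14600 = 33.904.
0.438·t = ln(33.904) = 3.5235, so t = 3.5235/0.438 = 8.0446.

8.04 days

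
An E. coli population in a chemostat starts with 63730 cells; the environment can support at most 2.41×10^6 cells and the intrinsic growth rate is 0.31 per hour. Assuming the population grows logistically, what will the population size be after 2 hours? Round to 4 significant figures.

115800 cells

A = (K − N₀)/N₀ = (2.41×10^6 − 63730)/63730 = 36.816.
N(t) = K/(1 + A·e^(−rt)) = 2.41×10^6/(1 + 36.816×e^(−0.31×2)).
e^(−0.62) = 0.53794; denominator = 1 + 36.816×0.53794 = 20.805.
N = 2.41×10^6/20.805 = 115838.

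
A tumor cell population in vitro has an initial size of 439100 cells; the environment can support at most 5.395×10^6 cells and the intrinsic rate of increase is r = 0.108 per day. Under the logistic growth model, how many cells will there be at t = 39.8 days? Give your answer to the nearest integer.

4677529 cells

A = (K − N₀)/N₀ = (5.395×10^6 − 439100)/439100 = 11.286.
N(t) = K/(1 + A·e^(−rt)) = 5.395×10^6/(1 + 11.286×e^(−0.108×39.8)).
e^(−4.298) = 0.01359; denominator = 1 + 11.286×0.01359 = 1.1534.
N = 5.395×10^6/1.1534 = 4.677529×10^6.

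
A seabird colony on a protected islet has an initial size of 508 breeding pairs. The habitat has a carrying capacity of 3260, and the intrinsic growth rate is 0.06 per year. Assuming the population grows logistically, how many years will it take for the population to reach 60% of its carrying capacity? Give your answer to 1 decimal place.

34.9 years

A = (K − N₀)/N₀ = (3260 − 508)/508 = 5.4173.
Solve 3260/(1 + 5.4173·e^(−0.06t)) = 1956: 1 + 5.4173·e^(−0.06t) = 1.6667, so e^(−0.06t) = 0.123062.
−0.06·t = ln(0.123062) = -2.0951, so t = 2.0951/0.06 = 34.918.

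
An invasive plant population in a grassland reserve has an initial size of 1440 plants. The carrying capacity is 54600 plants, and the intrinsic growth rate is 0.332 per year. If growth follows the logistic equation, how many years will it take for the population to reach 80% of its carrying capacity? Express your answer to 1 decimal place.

15.0 years

A = (K − N₀)/N₀ = (54600 − 1440)/1440 = 36.917.
Solve 54600/(1 + 36.917·e^(−0.332t)) = 43680: 1 + 36.917·e^(−0.332t) = 1.25, so e^(−0.332t) = 0.00677201.
−0.332·t = ln(0.00677201) = -4.995, so t = 4.995/0.332 = 15.045.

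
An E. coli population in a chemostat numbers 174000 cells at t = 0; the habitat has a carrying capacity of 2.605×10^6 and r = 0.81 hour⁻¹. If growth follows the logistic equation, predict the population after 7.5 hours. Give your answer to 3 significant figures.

A = (K − N₀)/N₀ = (2.605×10^6 − 174000)/174000 = 13.971.
N(t) = K/(1 + A·e^(−rt)) = 2.605×10^6/(1 + 13.971×e^(−0.81×7.5)).
e^(−6.075) = 0.0022996; denominator = 1 + 13.971×0.0022996 = 1.0321.
N = 2.605×10^6/1.0321 = 2.523909×10^6.

2520000 cells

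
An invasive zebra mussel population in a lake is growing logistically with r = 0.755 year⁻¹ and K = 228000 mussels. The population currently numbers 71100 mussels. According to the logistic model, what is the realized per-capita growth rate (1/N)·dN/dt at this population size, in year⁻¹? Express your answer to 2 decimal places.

0.52 per year

(1/N)·dN/dt = r(1 − N/K) = 0.755 × (1 − 71100/228000).
= 0.755 × 0.68816 = 0.51956.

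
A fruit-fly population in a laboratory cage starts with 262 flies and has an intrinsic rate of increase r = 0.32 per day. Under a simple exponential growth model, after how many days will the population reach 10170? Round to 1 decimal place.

Set N₀·e^(rt) = 10170: e^(0.32·t) = 10170/262 = 38.817.
0.32·t = ln(38.817) = 3.6589, so t = 3.6589/0.32 = 11.434.

11.4 days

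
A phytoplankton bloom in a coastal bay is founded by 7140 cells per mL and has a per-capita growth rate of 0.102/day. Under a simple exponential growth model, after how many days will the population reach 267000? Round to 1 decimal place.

Set N₀·e^(rt) = 267000: e^(0.102·t) = 267000/7140 = 37.395.
0.102·t = ln(37.395) = 3.6215, so t = 3.6215/0.102 = 35.505.

35.5 days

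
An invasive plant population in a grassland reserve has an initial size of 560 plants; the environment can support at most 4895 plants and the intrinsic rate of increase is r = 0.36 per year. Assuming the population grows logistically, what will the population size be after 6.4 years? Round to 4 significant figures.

A = (K − N₀)/N₀ = (4895 − 560)/560 = 7.7411.
N(t) = K/(1 + A·e^(−rt)) = 4895/(1 + 7.7411×e^(−0.36×6.4)).
e^(−2.304) = 0.099859; denominator = 1 + 7.7411×0.099859 = 1.773.
N = 4895/1.773 = 2760.84.

2761 plants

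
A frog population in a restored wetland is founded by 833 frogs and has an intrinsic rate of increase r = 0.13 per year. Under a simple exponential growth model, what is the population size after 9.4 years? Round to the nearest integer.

2827 frogs

N(t) = N₀·e^(rt) = 833 × e^(0.13×9.4) = 833 × e^1.222.
e^1.222 ≈ 3.394, so N ≈ 833 × 3.394 = 2827.18.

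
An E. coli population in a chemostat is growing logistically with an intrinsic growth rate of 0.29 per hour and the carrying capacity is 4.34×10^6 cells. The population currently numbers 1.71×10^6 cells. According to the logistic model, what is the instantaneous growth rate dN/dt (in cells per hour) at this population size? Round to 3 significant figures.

301000 cells per hour

dN/dt = rN(1 − N/K) = 0.29 × 1.71×10^6 × (1 − 1.71×10^6/4.34×10^6).
1 − 1.71×10^6/4.34×10^6 = 0.60599; dN/dt = 0.29 × 1.71×10^6 × 0.60599 = 3.00511×10^5.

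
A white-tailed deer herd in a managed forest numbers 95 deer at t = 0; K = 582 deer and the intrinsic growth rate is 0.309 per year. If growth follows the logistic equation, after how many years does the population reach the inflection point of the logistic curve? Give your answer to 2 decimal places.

5.29 years

Logistic growth is fastest at N = K/2 = 291.
A = (K − N₀)/N₀ = 5.1263. Set K/(1 + A·e^(−rt)) = K/2 → A·e^(−rt) = 1.
e^(−0.309t) = 1/5.1263 = 0.195072, so t = ln(5.1263)/0.309 = 1.6344/0.309 = 5.2893.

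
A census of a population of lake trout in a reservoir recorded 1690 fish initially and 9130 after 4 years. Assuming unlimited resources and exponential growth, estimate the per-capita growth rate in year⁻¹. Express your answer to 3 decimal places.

From N(t) = N₀·e^(rt): e^(r·4) = 9130/1690 = 5.4024.
r·4 = ln(5.4024) = 1.6868, so r = 1.6868/4 = 0.42171.

0.422 per year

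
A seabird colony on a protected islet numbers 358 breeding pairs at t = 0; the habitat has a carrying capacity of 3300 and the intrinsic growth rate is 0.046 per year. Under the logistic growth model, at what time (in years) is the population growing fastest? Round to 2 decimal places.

Logistic growth is fastest at N = K/2 = 1650.
A = (K − N₀)/N₀ = 8.2179. Set K/(1 + A·e^(−rt)) = K/2 → A·e^(−rt) = 1.
e^(−0.046t) = 1/8.2179 = 0.121686, so t = ln(8.2179)/0.046 = 2.1063/0.046 = 45.789.

45.79 years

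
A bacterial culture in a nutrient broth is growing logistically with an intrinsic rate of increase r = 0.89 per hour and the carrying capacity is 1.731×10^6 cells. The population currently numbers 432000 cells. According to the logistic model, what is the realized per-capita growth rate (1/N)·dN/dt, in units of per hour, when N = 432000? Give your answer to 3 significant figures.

0.668 per hour

(1/N)·dN/dt = r(1 − N/K) = 0.89 × (1 − 432000/1.731×10^6).
= 0.89 × 0.75043 = 0.66789.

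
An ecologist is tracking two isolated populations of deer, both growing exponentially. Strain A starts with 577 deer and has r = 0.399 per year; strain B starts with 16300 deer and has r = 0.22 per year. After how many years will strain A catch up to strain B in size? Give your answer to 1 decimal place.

18.7 years

Set 577·e^(0.399t) = 16300·e^(0.22t).
e^((0.399 − 0.22)t) = 16300/577 → e^(0.179·t) = 28.25.
0.179·t = ln(28.25) = 3.3411, so t = 3.3411/0.179 = 18.665.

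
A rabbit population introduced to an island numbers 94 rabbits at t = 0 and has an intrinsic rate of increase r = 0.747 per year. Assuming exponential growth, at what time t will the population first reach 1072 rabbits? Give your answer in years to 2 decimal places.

Set N₀·e^(rt) = 1072: e^(0.747·t) = 1072/94 = 11.404.
0.747·t = ln(11.404) = 2.434, so t = 2.434/0.747 = 3.2583.

3.26 years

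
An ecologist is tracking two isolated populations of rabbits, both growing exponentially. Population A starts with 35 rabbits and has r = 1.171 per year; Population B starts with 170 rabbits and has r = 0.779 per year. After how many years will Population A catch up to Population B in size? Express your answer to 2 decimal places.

Set 35·e^(1.171t) = 170·e^(0.779t).
e^((1.171 − 0.779)t) = 170/35 → e^(0.392·t) = 4.8571.
0.392·t = ln(4.8571) = 1.5805, so t = 1.5805/0.392 = 4.0318.

4.03 years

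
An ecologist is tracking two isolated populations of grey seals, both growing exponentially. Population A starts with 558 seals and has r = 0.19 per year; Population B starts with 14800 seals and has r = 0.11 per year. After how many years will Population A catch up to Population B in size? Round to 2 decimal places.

Set 558·e^(0.19t) = 14800·e^(0.11t).
e^((0.19 − 0.11)t) = 14800/558 → e^(0.08·t) = 26.523.
0.08·t = ln(26.523) = 3.278, so t = 3.278/0.08 = 40.975.

40.98 years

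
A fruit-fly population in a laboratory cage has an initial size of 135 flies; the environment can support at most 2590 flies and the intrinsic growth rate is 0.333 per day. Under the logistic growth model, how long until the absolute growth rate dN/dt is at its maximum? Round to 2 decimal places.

Logistic growth is fastest at N = K/2 = 1295.
A = (K − N₀)/N₀ = 18.185. Set K/(1 + A·e^(−rt)) = K/2 → A·e^(−rt) = 1.
e^(−0.333t) = 1/18.185 = 0.0549898, so t = ln(18.185)/0.333 = 2.9006/0.333 = 8.7105.

8.71 days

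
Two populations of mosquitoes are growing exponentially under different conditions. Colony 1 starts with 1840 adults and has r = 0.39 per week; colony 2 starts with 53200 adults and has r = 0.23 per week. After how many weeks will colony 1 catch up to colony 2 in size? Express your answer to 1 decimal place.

Set 1840·e^(0.39t) = 53200·e^(0.23t).
e^((0.39 − 0.23)t) = 53200/1840 → e^(0.16·t) = 28.913.
0.16·t = ln(28.913) = 3.3643, so t = 3.3643/0.16 = 21.027.

21.0 weeks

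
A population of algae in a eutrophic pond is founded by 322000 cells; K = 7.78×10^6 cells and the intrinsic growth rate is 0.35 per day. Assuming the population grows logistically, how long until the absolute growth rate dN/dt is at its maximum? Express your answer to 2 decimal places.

8.98 days

Logistic growth is fastest at N = K/2 = 3.89×10^6.
A = (K − N₀)/N₀ = 23.161. Set K/(1 + A·e^(−rt)) = K/2 → A·e^(−rt) = 1.
e^(−0.35t) = 1/23.161 = 0.0431751, so t = ln(23.161)/0.35 = 3.1425/0.35 = 8.9785.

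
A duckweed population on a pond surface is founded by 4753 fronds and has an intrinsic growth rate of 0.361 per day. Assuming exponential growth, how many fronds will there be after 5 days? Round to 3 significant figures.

28900 fronds

N(t) = N₀·e^(rt) = 4753 × e^(0.361×5) = 4753 × e^1.805.
e^1.805 ≈ 6.08, so N ≈ 4753 × 6.08 = 28898.1.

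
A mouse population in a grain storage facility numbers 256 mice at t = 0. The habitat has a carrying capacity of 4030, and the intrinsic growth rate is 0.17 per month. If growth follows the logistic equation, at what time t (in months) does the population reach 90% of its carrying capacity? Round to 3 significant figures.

28.8 months

A = (K − N₀)/N₀ = (4030 − 256)/256 = 14.742.
Solve 4030/(1 + 14.742·e^(−0.17t)) = 3627: 1 + 14.742·e^(−0.17t) = 1.1111, so e^(−0.17t) = 0.00753695.
−0.17·t = ln(0.00753695) = -4.8879, so t = 4.8879/0.17 = 28.753.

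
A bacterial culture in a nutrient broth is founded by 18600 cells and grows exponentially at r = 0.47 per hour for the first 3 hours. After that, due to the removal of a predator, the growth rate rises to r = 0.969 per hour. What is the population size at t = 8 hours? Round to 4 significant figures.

Phase 1: N(3) = 18600·e^(0.47×3) = 18600·e^1.41 = 76184.8.
Phase 2 runs for 8 − 3 = 5 hours at r = 0.969.
N(8) = 76184.8·e^(0.969×5) = 76184.8·e^4.845 = 9.683334×10^6.

9683000 cells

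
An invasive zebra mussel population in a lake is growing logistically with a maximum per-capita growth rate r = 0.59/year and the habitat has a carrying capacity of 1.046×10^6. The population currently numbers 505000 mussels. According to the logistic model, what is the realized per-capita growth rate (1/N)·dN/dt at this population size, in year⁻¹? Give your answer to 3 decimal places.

0.305 per year

(1/N)·dN/dt = r(1 − N/K) = 0.59 × (1 − 505000/1.046×10^6).
= 0.59 × 0.51721 = 0.30515.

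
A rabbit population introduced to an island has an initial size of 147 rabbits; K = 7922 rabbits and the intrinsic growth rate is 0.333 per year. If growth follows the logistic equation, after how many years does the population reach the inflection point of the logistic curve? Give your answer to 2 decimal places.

Logistic growth is fastest at N = K/2 = 3961.
A = (K − N₀)/N₀ = 52.891. Set K/(1 + A·e^(−rt)) = K/2 → A·e^(−rt) = 1.
e^(−0.333t) = 1/52.891 = 0.0189068, so t = ln(52.891)/0.333 = 3.9682/0.333 = 11.917.

11.92 years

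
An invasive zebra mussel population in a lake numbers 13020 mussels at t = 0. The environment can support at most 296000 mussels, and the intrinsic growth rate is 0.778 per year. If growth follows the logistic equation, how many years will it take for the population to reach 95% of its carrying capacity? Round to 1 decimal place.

A = (K − N₀)/N₀ = (296000 − 13020)/13020 = 21.734.
Solve 296000/(1 + 21.734·e^(−0.778t)) = 281200: 1 + 21.734·e^(−0.778t) = 1.0526, so e^(−0.778t) = 0.0024216.
−0.778·t = ln(0.0024216) = -6.0233, so t = 6.0233/0.778 = 7.7421.

7.7 years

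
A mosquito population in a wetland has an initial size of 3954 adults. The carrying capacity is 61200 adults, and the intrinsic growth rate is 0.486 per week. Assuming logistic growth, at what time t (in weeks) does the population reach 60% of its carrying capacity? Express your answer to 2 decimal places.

A = (K − N₀)/N₀ = (61200 − 3954)/3954 = 14.478.
Solve 61200/(1 + 14.478·e^(−0.486t)) = 36720: 1 + 14.478·e^(−0.486t) = 1.6667, so e^(−0.486t) = 0.0460469.
−0.486·t = ln(0.0460469) = -3.0781, so t = 3.0781/0.486 = 6.3335.

6.33 weeks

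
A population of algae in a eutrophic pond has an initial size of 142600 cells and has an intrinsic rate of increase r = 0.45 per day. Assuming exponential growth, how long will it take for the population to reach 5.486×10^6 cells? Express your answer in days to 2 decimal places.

8.11 days

Set N₀·e^(rt) = 5.486×10^6: e^(0.45·t) = 5.486×10^6/142600 = 38.471.
0.45·t = ln(38.471) = 3.6499, so t = 3.6499/0.45 = 8.1109.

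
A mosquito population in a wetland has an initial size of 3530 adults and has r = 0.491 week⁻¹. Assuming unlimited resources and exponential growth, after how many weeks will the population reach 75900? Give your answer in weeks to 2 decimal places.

Set N₀·e^(rt) = 75900: e^(0.491·t) = 75900/3530 = 21.501.
0.491·t = ln(21.501) = 3.0681, so t = 3.0681/0.491 = 6.2487.

6.25 weeks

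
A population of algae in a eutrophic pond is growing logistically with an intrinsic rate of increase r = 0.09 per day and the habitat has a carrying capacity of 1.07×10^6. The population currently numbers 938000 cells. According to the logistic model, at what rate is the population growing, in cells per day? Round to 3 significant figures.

10400 cells per day

dN/dt = rN(1 − N/K) = 0.09 × 938000 × (1 − 938000/1.07×10^6).
1 − 938000/1.07×10^6 = 0.12336; dN/dt = 0.09 × 938000 × 0.12336 = 10414.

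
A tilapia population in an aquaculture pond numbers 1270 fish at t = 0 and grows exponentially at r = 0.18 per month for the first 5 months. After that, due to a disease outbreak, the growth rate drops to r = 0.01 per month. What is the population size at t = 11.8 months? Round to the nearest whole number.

Phase 1: N(5) = 1270·e^(0.18×5) = 1270·e^0.9 = 3123.7.
Phase 2 runs for 11.8 − 5 = 6.8 months at r = 0.01.
N(11.8) = 3123.7·e^(0.01×6.8) = 3123.7·e^0.068 = 3343.5.

3343 fish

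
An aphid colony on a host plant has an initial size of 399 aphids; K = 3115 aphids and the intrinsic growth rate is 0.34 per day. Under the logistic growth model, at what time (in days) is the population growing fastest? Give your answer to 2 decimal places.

5.64 days

Logistic growth is fastest at N = K/2 = 1557.5.
A = (K − N₀)/N₀ = 6.807. Set K/(1 + A·e^(−rt)) = K/2 → A·e^(−rt) = 1.
e^(−0.34t) = 1/6.807 = 0.146907, so t = ln(6.807)/0.34 = 1.918/0.34 = 5.641.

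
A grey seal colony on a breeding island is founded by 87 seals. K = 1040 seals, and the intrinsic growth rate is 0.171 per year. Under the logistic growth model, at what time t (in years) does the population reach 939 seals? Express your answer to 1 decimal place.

27.0 years

A = (K − N₀)/N₀ = (1040 − 87)/87 = 10.954.
Solve 1040/(1 + 10.954·e^(−0.171t)) = 939: 1 + 10.954·e^(−0.171t) = 1.1076, so e^(−0.171t) = 0.00981934.
−0.171·t = ln(0.00981934) = -4.6234, so t = 4.6234/0.171 = 27.037.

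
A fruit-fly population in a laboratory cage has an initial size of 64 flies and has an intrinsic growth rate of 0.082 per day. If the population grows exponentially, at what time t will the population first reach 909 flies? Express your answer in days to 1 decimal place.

32.4 days

Set N₀·e^(rt) = 909: e^(0.082·t) = 909/64 = 14.203.
0.082·t = ln(14.203) = 2.6535, so t = 2.6535/0.082 = 32.359.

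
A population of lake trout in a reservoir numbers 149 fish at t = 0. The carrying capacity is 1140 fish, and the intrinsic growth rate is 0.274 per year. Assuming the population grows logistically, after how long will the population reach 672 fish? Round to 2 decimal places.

A = (K − N₀)/N₀ = (1140 − 149)/149 = 6.651.
Solve 1140/(1 + 6.651·e^(−0.274t)) = 672: 1 + 6.651·e^(−0.274t) = 1.6964, so e^(−0.274t) = 0.10471.
−0.274·t = ln(0.10471) = -2.2566, so t = 2.2566/0.274 = 8.2356.

8.24 years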